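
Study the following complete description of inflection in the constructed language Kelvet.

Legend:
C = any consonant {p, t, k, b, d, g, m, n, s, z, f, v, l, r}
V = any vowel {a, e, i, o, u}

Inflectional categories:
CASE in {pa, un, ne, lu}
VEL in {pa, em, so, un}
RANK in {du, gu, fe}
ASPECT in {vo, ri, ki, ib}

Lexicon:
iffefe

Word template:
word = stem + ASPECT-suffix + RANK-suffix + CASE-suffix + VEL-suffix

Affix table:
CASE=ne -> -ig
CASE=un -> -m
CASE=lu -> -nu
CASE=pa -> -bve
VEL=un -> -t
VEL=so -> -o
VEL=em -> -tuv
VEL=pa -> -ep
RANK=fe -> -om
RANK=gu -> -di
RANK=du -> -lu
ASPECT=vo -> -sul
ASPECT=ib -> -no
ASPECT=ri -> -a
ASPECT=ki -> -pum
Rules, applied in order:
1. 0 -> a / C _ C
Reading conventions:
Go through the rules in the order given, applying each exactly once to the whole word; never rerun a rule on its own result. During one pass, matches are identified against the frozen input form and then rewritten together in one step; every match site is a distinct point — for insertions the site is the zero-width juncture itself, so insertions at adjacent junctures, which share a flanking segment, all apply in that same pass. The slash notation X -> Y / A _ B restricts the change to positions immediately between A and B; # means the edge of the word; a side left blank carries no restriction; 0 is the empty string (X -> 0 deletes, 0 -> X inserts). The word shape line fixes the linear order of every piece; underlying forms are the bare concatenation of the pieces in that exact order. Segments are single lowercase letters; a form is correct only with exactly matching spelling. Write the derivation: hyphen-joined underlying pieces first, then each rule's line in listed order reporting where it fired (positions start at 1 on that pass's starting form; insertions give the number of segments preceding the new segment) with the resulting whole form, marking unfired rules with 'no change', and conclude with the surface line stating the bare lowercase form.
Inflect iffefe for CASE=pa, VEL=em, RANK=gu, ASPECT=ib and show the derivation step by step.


underlying: iffefe-no-di-bve-tuv
1. 0 -> a / C _ C: inserts after position(s) 2, 11: ifafefenodibavetuv
surface: ifafefenodibavetuv


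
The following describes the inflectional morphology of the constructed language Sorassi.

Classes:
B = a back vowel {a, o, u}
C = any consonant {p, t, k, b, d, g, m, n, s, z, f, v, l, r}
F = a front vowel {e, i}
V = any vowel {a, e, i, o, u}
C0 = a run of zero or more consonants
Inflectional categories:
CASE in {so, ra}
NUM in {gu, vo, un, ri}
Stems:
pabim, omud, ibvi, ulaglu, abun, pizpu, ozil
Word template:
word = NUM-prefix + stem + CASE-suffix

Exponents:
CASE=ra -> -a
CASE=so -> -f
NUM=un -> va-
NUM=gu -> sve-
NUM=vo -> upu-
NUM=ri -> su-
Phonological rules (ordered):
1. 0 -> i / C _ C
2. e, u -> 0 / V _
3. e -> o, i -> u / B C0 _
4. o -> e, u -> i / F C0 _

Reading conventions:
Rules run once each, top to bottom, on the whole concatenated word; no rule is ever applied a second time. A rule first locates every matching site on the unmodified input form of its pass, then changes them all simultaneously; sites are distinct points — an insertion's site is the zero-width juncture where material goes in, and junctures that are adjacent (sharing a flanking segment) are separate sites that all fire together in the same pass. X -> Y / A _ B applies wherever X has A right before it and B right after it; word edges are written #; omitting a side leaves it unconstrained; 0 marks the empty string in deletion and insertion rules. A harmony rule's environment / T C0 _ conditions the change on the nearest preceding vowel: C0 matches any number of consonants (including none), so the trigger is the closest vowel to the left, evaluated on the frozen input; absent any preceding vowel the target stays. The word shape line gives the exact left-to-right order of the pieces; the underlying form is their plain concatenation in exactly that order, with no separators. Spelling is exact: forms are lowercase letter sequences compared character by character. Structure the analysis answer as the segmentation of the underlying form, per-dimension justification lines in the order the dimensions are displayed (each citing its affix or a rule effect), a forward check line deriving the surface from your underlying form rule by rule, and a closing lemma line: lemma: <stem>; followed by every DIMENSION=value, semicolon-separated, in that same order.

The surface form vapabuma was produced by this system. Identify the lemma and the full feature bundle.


underlying: va-pabim-a
CASE=ra - signalled by the affix -a
NUM=un - signalled by the affix va-
check: vapabima -> vapabima -> vapabima -> vapabuma -> vapabuma
lemma: pabim; CASE=ra; NUM=un


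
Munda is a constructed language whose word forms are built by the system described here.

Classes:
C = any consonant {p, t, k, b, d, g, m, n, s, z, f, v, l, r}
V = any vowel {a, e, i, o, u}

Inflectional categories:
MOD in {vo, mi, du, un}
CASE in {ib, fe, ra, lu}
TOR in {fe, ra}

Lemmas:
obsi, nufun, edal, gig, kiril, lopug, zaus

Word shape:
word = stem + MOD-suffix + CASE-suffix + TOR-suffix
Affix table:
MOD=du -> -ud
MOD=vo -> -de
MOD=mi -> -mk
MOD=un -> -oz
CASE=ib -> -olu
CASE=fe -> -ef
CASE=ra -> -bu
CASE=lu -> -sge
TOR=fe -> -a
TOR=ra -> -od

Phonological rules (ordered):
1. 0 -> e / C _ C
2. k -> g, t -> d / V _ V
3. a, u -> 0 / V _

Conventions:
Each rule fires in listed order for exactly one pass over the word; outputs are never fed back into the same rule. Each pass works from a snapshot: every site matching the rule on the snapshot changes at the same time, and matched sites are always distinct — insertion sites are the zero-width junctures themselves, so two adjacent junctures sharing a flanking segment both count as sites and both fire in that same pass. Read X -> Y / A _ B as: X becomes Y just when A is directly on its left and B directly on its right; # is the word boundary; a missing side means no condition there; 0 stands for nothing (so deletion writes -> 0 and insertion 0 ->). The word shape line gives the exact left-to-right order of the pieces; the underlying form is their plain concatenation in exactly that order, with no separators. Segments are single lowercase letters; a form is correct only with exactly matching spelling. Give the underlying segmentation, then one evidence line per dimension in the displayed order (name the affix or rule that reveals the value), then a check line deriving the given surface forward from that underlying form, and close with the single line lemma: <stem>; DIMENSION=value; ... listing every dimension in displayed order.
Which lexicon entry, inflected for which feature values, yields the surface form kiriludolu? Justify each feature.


underlying: kiril-ud-olu-a
MOD=du - signalled by the affix -ud
CASE=ib - signalled by the affix -olu
TOR=fe - signalled by the affix -a
check: kiriludolua -> kiriludolua -> kiriludolua -> kiriludolu
lemma: kiril; MOD=du; CASE=ib; TOR=fe


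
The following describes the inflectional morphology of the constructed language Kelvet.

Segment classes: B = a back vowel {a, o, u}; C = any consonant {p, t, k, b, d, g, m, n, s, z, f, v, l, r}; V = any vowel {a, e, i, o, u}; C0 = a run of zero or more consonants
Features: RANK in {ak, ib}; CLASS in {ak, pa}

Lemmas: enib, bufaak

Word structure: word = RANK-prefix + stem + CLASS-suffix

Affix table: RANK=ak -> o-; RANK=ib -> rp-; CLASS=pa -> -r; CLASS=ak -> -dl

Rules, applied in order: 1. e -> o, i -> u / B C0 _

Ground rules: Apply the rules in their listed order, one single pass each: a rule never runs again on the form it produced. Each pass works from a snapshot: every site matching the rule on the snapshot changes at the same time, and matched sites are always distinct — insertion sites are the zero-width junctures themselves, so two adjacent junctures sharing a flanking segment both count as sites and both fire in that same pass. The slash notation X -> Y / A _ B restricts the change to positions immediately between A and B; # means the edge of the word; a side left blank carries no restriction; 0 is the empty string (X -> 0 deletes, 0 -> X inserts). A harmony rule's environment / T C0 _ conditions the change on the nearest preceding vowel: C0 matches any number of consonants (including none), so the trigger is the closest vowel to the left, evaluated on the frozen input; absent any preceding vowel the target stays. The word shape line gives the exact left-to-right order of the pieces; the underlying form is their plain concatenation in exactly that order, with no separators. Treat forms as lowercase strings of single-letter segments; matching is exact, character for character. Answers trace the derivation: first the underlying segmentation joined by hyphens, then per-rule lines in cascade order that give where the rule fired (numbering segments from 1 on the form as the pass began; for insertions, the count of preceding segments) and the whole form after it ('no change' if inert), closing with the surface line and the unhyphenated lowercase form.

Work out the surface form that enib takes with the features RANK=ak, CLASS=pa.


underlying: o-enib-r
1. e -> o, i -> u / B C0 _: fires at position(s) 2: oonibr
surface: oonibr


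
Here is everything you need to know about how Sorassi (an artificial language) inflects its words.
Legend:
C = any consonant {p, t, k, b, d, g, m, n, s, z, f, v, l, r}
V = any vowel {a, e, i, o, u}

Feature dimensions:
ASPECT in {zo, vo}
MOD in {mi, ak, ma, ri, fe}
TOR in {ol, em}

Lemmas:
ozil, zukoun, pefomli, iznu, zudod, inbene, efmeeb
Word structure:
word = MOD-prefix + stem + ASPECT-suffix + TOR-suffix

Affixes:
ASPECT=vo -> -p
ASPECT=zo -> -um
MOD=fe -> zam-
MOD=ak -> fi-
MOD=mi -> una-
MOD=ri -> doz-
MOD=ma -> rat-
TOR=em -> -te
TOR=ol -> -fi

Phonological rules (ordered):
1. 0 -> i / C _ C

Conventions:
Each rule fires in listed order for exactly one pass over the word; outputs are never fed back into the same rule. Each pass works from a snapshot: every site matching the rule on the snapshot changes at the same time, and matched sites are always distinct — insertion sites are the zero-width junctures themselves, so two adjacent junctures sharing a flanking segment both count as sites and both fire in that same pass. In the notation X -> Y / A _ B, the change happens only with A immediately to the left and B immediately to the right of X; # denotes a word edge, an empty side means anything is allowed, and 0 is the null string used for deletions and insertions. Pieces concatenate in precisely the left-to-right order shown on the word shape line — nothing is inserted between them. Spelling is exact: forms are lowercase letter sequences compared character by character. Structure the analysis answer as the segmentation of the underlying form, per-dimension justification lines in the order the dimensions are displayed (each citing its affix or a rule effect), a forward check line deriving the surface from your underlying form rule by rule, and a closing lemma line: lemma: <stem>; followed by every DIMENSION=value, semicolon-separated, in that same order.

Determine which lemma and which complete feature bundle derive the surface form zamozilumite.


underlying: zam-ozil-um-te
ASPECT=zo - signalled by the affix -um
MOD=fe - signalled by the affix zam-
TOR=em - signalled by the affix -te
check: zamozilumte -> zamozilumite
lemma: ozil; ASPECT=zo; MOD=fe; TOR=em


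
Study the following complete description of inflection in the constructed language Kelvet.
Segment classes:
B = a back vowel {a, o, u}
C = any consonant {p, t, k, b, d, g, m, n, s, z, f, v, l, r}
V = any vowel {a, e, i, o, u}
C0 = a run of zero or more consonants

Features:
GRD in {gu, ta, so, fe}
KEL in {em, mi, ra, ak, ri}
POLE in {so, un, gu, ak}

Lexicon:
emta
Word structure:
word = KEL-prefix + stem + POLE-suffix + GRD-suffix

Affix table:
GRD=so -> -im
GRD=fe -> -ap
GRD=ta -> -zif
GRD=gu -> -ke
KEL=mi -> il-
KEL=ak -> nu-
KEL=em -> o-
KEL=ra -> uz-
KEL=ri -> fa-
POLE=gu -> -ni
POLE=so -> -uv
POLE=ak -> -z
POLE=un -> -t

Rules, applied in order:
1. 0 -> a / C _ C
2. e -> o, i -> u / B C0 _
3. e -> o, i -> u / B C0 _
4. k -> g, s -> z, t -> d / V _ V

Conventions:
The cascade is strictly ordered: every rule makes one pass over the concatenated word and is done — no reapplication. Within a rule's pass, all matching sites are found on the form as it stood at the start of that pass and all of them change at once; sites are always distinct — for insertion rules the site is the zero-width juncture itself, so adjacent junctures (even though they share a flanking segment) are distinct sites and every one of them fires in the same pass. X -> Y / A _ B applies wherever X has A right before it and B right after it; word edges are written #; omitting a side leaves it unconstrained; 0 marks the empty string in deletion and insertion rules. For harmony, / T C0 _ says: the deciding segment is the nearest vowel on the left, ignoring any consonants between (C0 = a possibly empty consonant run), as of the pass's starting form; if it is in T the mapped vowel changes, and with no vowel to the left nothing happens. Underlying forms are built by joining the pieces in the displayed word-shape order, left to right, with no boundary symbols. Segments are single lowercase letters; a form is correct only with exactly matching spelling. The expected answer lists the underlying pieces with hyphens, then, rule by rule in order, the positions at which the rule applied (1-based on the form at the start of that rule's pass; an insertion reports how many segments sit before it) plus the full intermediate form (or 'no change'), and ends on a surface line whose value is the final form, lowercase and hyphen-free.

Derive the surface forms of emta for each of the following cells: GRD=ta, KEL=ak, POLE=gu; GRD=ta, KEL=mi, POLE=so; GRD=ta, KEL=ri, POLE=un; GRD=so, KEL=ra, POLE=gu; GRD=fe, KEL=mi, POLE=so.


cell GRD=ta, KEL=ak, POLE=gu:
underlying: nu-emta-ni-zif
1. 0 -> a / C _ C: inserts after position(s) 4: nuematanizif
2. e -> o, i -> u / B C0 _: fires at position(s) 3, 9: nuomatanuzif
3. e -> o, i -> u / B C0 _: fires at position(s) 11: nuomatanuzuf
4. k -> g, s -> z, t -> d / V _ V: fires at position(s) 6: nuomadanuzuf
surface: nuomadanuzuf

cell GRD=ta, KEL=mi, POLE=so:
underlying: il-emta-uv-zif
1. 0 -> a / C _ C: inserts after position(s) 4, 8: ilematauvazif
2. e -> o, i -> u / B C0 _: fires at position(s) 12: ilematauvazuf
3. e -> o, i -> u / B C0 _: no change
4. k -> g, s -> z, t -> d / V _ V: fires at position(s) 6: ilemadauvazuf
surface: ilemadauvazuf

cell GRD=ta, KEL=ri, POLE=un:
underlying: fa-emta-t-zif
1. 0 -> a / C _ C: inserts after position(s) 4, 7: faematatazif
2. e -> o, i -> u / B C0 _: fires at position(s) 3, 11: faomatatazuf
3. e -> o, i -> u / B C0 _: no change
4. k -> g, s -> z, t -> d / V _ V: fires at position(s) 6, 8: faomadadazuf
surface: faomadadazuf

cell GRD=so, KEL=ra, POLE=gu:
underlying: uz-emta-ni-im
1. 0 -> a / C _ C: inserts after position(s) 4: uzemataniim
2. e -> o, i -> u / B C0 _: fires at position(s) 3, 9: uzomatanuim
3. e -> o, i -> u / B C0 _: fires at position(s) 10: uzomatanuum
4. k -> g, s -> z, t -> d / V _ V: fires at position(s) 6: uzomadanuum
surface: uzomadanuum

cell GRD=fe, KEL=mi, POLE=so:
underlying: il-emta-uv-ap
1. 0 -> a / C _ C: inserts after position(s) 4: ilematauvap
2. e -> o, i -> u / B C0 _: no change
3. e -> o, i -> u / B C0 _: no change
4. k -> g, s -> z, t -> d / V _ V: fires at position(s) 6: ilemadauvap
surface: ilemadauvap


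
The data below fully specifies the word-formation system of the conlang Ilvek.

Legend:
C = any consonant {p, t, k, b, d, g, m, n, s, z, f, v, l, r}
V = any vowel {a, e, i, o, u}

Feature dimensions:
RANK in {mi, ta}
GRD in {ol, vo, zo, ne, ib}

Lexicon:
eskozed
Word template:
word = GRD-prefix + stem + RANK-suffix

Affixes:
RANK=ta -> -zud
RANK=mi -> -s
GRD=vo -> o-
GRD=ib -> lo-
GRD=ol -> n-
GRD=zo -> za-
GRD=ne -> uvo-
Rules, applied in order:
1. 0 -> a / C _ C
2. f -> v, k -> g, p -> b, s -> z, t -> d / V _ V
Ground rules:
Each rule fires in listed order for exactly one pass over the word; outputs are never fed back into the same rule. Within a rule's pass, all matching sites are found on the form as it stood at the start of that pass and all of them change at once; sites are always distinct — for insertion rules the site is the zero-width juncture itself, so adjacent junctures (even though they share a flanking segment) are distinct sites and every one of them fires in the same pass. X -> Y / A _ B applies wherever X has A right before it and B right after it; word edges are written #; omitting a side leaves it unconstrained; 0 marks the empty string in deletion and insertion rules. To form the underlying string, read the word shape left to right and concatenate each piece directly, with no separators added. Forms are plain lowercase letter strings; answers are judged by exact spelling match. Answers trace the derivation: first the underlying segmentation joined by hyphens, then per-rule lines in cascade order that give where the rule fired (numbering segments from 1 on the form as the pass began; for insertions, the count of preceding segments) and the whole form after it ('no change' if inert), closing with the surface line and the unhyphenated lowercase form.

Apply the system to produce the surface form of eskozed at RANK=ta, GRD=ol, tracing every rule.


underlying: n-eskozed-zud
1. 0 -> a / C _ C: inserts after position(s) 3, 8: nesakozedazud
2. f -> v, k -> g, p -> b, s -> z, t -> d / V _ V: fires at position(s) 3, 5: nezagozedazud
surface: nezagozedazud


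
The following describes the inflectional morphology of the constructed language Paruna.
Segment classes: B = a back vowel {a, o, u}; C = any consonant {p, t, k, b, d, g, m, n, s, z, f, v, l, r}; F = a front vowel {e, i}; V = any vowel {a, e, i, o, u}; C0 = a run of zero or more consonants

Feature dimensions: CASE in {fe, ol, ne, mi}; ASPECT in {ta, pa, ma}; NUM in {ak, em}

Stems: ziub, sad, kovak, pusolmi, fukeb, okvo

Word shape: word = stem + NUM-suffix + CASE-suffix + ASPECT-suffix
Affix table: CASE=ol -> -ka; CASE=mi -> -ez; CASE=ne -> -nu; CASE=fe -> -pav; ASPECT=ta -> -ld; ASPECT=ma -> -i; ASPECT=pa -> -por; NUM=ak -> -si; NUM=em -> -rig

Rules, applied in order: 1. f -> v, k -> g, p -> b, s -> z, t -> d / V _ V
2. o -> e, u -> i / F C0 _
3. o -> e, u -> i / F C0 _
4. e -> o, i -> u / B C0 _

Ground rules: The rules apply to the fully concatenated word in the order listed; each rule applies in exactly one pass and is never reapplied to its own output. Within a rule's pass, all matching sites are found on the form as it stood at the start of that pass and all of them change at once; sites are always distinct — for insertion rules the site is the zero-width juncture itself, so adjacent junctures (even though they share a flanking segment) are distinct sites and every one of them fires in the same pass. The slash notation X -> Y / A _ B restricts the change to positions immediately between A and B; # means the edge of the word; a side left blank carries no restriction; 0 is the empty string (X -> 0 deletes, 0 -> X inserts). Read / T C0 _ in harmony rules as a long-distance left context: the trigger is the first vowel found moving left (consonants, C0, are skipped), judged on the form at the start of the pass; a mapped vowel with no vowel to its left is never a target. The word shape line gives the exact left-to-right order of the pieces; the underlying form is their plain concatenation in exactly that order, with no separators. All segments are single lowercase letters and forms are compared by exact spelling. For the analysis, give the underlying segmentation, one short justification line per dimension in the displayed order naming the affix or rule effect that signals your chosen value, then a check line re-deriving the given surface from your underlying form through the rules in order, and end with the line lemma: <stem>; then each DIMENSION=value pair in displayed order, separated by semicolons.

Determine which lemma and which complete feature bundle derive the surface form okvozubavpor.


underlying: okvo-si-pav-por
CASE=fe - signalled by the affix -pav
ASPECT=pa - signalled by the affix -por
NUM=ak - signalled by the affix -si
check: okvosipavpor -> okvozibavpor -> okvozibavpor -> okvozibavpor -> okvozubavpor
lemma: okvo; CASE=fe; ASPECT=pa; NUM=ak


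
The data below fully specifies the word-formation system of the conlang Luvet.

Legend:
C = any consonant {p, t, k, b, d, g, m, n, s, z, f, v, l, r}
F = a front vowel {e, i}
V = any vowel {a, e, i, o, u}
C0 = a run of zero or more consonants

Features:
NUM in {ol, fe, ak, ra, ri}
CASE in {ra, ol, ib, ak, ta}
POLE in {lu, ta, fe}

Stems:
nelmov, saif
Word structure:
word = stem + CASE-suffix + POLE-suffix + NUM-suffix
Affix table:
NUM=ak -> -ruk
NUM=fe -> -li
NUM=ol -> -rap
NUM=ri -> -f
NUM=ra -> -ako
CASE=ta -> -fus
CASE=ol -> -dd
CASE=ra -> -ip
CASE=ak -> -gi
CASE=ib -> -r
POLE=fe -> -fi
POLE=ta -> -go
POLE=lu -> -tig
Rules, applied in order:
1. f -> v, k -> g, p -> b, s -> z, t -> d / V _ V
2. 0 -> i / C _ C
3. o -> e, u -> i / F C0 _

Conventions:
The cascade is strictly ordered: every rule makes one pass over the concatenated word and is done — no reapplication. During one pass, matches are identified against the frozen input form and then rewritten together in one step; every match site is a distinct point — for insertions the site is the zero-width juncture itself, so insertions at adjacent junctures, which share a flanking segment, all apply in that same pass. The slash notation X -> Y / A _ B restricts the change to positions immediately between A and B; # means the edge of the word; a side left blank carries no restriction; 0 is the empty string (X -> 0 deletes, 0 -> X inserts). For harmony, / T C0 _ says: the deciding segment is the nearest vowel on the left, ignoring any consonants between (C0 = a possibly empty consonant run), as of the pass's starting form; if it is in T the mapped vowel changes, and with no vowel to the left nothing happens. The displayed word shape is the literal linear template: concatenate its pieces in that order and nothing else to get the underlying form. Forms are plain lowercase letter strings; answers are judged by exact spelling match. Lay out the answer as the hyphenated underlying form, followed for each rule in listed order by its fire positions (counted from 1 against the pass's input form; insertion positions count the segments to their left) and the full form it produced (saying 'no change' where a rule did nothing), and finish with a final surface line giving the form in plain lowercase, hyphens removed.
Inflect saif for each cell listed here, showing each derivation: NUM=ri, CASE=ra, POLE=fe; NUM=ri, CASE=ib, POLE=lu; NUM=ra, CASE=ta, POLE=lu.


cell NUM=ri, CASE=ra, POLE=fe:
underlying: saif-ip-fi-f
1. f -> v, k -> g, p -> b, s -> z, t -> d / V _ V: fires at position(s) 4: saivipfif
2. 0 -> i / C _ C: inserts after position(s) 6: saivipifif
3. o -> e, u -> i / F C0 _: no change
surface: saivipifif

cell NUM=ri, CASE=ib, POLE=lu:
underlying: saif-r-tig-f
1. f -> v, k -> g, p -> b, s -> z, t -> d / V _ V: no change
2. 0 -> i / C _ C: inserts after position(s) 4, 5, 8: saifiritigif
3. o -> e, u -> i / F C0 _: no change
surface: saifiritigif

cell NUM=ra, CASE=ta, POLE=lu:
underlying: saif-fus-tig-ako
1. f -> v, k -> g, p -> b, s -> z, t -> d / V _ V: fires at position(s) 12: saiffustigago
2. 0 -> i / C _ C: inserts after position(s) 4, 7: saififusitigago
3. o -> e, u -> i / F C0 _: fires at position(s) 7: saififisitigago
surface: saififisitigago


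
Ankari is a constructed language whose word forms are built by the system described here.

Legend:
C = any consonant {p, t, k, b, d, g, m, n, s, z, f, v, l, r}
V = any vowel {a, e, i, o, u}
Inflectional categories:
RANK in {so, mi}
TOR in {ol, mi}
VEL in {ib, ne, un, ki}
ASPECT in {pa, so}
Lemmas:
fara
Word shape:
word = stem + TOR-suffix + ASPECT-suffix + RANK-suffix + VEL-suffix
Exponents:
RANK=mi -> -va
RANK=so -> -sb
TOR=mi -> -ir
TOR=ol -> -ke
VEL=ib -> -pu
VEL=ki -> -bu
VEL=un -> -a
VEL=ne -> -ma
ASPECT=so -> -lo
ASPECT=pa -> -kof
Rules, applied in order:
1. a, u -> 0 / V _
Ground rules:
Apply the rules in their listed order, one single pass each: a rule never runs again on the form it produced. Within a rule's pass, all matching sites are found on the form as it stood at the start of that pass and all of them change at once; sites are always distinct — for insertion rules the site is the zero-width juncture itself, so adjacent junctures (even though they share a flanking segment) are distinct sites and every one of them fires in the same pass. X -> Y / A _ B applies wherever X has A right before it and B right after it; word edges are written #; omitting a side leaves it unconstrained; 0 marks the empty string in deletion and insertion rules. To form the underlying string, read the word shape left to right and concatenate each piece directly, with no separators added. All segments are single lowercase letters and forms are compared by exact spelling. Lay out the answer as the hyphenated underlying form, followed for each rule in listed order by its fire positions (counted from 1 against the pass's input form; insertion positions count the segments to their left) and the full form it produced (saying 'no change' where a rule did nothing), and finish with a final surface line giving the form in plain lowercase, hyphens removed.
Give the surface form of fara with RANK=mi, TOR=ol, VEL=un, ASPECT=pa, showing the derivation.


underlying: fara-ke-kof-va-a
1. a, u -> 0 / V _: fires at position(s) 12: farakekofva
surface: farakekofva


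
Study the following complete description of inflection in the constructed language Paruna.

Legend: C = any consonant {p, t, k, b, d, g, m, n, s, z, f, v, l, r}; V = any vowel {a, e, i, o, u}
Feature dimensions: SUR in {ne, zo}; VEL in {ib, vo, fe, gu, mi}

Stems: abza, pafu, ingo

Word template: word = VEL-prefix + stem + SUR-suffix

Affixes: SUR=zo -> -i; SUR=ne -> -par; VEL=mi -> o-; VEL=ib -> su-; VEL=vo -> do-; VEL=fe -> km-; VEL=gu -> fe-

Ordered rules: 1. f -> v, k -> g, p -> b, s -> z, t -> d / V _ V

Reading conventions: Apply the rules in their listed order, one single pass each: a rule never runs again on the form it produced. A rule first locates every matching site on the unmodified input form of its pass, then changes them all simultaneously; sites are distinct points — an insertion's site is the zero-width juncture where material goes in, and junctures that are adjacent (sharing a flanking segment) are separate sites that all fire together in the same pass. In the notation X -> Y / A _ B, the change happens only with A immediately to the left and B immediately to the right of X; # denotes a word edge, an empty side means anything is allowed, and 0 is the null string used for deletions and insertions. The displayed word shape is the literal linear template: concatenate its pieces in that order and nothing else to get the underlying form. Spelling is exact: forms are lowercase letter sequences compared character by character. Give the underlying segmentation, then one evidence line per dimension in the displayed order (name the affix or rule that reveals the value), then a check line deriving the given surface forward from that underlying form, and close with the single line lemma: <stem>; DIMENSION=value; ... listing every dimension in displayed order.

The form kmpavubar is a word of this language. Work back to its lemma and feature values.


underlying: km-pafu-par
SUR=ne - signalled by the affix -par
VEL=fe - signalled by the affix km-
check: kmpafupar -> kmpavubar
lemma: pafu; SUR=ne; VEL=fe


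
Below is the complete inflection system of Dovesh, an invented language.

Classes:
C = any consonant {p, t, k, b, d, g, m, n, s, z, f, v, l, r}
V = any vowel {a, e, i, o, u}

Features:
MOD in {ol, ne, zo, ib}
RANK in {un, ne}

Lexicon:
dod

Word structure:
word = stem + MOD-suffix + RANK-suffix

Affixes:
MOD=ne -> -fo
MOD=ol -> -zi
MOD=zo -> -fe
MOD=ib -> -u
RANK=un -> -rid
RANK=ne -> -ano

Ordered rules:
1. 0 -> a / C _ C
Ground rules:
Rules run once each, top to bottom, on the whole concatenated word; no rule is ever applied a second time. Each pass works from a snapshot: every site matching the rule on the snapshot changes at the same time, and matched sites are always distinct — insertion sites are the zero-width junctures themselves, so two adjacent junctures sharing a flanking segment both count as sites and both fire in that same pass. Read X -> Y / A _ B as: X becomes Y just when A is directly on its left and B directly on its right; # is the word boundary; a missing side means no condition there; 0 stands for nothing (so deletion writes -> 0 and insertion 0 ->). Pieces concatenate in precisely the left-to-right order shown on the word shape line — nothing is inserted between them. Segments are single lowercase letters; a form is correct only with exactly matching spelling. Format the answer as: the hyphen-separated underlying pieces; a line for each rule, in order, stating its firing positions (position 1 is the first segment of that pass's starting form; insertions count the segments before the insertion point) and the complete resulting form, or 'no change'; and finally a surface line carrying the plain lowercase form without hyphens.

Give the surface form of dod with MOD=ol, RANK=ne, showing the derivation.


underlying: dod-zi-ano
1. 0 -> a / C _ C: inserts after position(s) 3: dodaziano
surface: dodaziano


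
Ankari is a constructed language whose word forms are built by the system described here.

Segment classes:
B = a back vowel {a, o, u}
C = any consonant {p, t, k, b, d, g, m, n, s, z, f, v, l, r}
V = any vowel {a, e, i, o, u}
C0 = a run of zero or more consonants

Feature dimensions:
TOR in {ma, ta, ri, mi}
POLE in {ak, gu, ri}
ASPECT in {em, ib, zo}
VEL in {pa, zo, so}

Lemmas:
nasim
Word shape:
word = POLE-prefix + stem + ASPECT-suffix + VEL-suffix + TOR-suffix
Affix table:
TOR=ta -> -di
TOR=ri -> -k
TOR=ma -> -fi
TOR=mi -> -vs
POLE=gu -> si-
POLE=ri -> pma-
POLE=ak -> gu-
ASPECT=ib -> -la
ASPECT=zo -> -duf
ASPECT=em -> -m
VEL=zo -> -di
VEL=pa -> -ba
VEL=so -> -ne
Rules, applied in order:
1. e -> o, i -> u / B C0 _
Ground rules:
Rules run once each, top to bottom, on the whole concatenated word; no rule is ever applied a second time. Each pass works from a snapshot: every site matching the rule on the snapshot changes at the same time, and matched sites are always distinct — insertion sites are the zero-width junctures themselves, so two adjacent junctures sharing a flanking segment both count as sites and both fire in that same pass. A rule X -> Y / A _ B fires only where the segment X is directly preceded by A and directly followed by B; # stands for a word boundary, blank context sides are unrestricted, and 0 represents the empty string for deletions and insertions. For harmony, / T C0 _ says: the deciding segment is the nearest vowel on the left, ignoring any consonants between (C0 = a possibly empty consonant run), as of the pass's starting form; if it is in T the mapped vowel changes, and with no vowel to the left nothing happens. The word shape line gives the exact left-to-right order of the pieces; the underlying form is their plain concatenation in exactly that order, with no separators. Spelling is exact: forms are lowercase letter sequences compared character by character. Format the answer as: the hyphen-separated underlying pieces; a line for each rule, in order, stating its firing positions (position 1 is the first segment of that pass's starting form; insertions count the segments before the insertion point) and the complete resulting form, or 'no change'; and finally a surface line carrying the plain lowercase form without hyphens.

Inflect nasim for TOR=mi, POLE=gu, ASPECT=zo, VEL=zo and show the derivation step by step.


underlying: si-nasim-duf-di-vs
1. e -> o, i -> u / B C0 _: fires at position(s) 6, 12: sinasumdufduvs
surface: sinasumdufduvs


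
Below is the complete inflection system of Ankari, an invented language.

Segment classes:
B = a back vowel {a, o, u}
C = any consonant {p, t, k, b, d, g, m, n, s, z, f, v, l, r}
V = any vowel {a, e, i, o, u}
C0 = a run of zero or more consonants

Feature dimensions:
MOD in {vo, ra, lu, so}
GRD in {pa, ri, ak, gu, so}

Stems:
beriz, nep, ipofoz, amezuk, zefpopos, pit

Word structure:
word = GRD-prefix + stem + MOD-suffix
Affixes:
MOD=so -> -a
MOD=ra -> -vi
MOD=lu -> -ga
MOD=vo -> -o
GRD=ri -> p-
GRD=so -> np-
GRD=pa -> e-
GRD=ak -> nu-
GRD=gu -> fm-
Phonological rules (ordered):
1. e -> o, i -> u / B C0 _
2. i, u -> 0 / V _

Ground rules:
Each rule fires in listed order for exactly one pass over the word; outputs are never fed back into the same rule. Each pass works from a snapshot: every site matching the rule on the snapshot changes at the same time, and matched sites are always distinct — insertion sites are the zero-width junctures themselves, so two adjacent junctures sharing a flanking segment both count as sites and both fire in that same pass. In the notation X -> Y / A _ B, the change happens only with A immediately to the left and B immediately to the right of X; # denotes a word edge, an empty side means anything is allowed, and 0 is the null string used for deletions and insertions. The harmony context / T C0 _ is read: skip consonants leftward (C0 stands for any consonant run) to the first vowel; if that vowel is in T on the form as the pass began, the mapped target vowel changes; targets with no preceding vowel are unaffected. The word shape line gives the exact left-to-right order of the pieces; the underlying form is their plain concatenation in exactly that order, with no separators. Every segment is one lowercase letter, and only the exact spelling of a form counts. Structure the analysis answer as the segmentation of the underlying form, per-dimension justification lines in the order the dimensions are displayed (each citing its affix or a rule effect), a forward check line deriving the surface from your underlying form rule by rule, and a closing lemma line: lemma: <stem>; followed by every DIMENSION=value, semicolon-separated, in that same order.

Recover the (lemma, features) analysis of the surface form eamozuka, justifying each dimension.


underlying: e-amezuk-a
MOD=so - signalled by the affix -a
GRD=pa - signalled by the affix e-
check: eamezuka -> eamozuka -> eamozuka
lemma: amezuk; MOD=so; GRD=pa


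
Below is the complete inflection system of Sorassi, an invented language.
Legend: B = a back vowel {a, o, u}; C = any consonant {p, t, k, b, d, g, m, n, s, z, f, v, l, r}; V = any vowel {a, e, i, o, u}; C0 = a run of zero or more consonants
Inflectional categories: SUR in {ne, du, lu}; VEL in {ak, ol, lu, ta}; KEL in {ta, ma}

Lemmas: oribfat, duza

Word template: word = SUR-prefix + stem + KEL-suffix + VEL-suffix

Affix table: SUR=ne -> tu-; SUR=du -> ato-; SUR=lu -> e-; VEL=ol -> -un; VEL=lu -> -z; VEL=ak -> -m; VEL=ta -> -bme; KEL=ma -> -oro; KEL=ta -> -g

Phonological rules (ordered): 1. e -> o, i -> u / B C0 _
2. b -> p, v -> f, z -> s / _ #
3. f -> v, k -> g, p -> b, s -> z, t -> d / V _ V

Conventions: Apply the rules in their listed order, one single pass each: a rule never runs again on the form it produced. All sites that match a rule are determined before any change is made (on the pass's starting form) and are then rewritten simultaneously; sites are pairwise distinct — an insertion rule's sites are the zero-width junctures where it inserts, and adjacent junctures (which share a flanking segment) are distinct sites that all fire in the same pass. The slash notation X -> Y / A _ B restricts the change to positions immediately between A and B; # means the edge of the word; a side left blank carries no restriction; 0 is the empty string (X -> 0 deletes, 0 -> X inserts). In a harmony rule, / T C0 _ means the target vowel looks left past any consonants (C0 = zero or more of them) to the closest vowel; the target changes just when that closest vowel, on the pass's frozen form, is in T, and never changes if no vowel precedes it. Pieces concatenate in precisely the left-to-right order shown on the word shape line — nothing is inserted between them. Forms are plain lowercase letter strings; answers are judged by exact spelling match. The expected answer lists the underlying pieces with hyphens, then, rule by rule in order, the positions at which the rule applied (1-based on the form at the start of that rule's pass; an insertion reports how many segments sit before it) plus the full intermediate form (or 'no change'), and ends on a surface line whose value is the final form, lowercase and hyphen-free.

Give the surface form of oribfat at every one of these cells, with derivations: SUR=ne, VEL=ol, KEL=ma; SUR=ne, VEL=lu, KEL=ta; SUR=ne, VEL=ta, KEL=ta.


cell SUR=ne, VEL=ol, KEL=ma:
underlying: tu-oribfat-oro-un
1. e -> o, i -> u / B C0 _: fires at position(s) 5: tuorubfatoroun
2. b -> p, v -> f, z -> s / _ #: no change
3. f -> v, k -> g, p -> b, s -> z, t -> d / V _ V: fires at position(s) 9: tuorubfadoroun
surface: tuorubfadoroun

cell SUR=ne, VEL=lu, KEL=ta:
underlying: tu-oribfat-g-z
1. e -> o, i -> u / B C0 _: fires at position(s) 5: tuorubfatgz
2. b -> p, v -> f, z -> s / _ #: fires at position(s) 11: tuorubfatgs
3. f -> v, k -> g, p -> b, s -> z, t -> d / V _ V: no change
surface: tuorubfatgs

cell SUR=ne, VEL=ta, KEL=ta:
underlying: tu-oribfat-g-bme
1. e -> o, i -> u / B C0 _: fires at position(s) 5, 13: tuorubfatgbmo
2. b -> p, v -> f, z -> s / _ #: no change
3. f -> v, k -> g, p -> b, s -> z, t -> d / V _ V: no change
surface: tuorubfatgbmo


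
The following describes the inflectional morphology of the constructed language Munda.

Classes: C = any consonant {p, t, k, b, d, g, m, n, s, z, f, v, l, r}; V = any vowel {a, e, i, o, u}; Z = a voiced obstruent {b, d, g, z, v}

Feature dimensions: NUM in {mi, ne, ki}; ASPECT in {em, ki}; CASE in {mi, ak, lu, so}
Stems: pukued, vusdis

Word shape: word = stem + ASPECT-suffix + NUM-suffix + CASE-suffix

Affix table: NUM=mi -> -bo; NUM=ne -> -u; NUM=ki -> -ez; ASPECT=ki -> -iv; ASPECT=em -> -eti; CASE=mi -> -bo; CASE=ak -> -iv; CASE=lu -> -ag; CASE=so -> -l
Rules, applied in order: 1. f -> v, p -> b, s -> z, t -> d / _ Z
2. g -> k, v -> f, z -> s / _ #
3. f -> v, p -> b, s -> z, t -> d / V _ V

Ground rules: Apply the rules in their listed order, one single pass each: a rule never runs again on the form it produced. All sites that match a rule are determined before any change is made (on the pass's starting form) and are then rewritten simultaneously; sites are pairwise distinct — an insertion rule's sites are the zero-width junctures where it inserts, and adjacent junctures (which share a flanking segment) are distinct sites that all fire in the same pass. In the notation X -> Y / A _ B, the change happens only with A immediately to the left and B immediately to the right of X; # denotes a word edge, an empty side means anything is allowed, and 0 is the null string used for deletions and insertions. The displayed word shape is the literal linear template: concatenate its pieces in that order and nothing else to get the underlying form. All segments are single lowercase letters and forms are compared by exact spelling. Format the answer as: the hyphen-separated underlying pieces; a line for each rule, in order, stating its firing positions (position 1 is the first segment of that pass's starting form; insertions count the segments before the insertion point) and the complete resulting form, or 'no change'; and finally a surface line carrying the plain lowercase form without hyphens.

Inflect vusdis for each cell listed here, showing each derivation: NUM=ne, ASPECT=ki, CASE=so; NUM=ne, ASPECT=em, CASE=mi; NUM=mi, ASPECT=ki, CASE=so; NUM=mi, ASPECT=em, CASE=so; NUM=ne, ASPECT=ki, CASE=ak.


cell NUM=ne, ASPECT=ki, CASE=so:
underlying: vusdis-iv-u-l
1. f -> v, p -> b, s -> z, t -> d / _ Z: fires at position(s) 3: vuzdisivul
2. g -> k, v -> f, z -> s / _ #: no change
3. f -> v, p -> b, s -> z, t -> d / V _ V: fires at position(s) 6: vuzdizivul
surface: vuzdizivul

cell NUM=ne, ASPECT=em, CASE=mi:
underlying: vusdis-eti-u-bo
1. f -> v, p -> b, s -> z, t -> d / _ Z: fires at position(s) 3: vuzdisetiubo
2. g -> k, v -> f, z -> s / _ #: no change
3. f -> v, p -> b, s -> z, t -> d / V _ V: fires at position(s) 6, 8: vuzdizediubo
surface: vuzdizediubo

cell NUM=mi, ASPECT=ki, CASE=so:
underlying: vusdis-iv-bo-l
1. f -> v, p -> b, s -> z, t -> d / _ Z: fires at position(s) 3: vuzdisivbol
2. g -> k, v -> f, z -> s / _ #: no change
3. f -> v, p -> b, s -> z, t -> d / V _ V: fires at position(s) 6: vuzdizivbol
surface: vuzdizivbol

cell NUM=mi, ASPECT=em, CASE=so:
underlying: vusdis-eti-bo-l
1. f -> v, p -> b, s -> z, t -> d / _ Z: fires at position(s) 3: vuzdisetibol
2. g -> k, v -> f, z -> s / _ #: no change
3. f -> v, p -> b, s -> z, t -> d / V _ V: fires at position(s) 6, 8: vuzdizedibol
surface: vuzdizedibol

cell NUM=ne, ASPECT=ki, CASE=ak:
underlying: vusdis-iv-u-iv
1. f -> v, p -> b, s -> z, t -> d / _ Z: fires at position(s) 3: vuzdisivuiv
2. g -> k, v -> f, z -> s / _ #: fires at position(s) 11: vuzdisivuif
3. f -> v, p -> b, s -> z, t -> d / V _ V: fires at position(s) 6: vuzdizivuif
surface: vuzdizivuif
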